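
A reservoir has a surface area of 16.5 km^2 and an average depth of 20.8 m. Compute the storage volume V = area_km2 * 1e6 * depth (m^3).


V = 16.5 * 1e6 * 20.8 = 3.4320e+08 m^3


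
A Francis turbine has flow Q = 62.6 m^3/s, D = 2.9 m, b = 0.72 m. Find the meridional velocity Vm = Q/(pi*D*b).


Vm = 62.6 / (pi * 2.9 * 0.72) = 9.5432 m/s


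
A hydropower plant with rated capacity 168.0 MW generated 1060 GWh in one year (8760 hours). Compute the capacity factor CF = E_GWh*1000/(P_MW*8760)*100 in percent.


CF = 1060 * 1000 / (168.0 * 8760) * 100 = 72.0265 %


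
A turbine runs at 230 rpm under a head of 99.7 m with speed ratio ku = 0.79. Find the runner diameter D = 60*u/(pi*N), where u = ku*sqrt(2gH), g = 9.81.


u = 0.79 * sqrt(2*9.81*99.7) = 34.9401 m/s
D = 60 * 34.9401 / (pi * 230) = 2.9013 m


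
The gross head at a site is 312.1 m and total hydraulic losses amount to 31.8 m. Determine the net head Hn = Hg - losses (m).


Hn = 312.1 - 31.8 = 280.3000 m


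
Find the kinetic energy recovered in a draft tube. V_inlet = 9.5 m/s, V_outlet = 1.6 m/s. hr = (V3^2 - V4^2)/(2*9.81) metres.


hr = (9.5^2 - 1.6^2) / (2*9.81) = 4.4694 m


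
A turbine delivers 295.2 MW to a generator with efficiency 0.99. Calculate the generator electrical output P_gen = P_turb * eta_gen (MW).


P_gen = 295.2 * 0.99 = 292.2480 MW


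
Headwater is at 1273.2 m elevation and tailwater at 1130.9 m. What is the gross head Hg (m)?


Hg = 1273.2 - 1130.9 = 142.3000 m


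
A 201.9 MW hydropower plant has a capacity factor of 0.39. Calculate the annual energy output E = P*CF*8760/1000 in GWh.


E = 201.9 * 0.39 * 8760 / 1000 = 689.7712 GWh


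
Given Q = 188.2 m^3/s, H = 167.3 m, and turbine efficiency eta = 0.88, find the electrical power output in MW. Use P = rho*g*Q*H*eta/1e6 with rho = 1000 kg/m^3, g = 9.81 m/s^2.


P = 1000 * 9.81 * 188.2 * 167.3 * 0.88 / 1e6 = 271.8111 MW


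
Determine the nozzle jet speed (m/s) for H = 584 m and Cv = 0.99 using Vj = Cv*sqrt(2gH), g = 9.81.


Vj = 0.99 * sqrt(2*9.81*584) = 105.9720 m/s


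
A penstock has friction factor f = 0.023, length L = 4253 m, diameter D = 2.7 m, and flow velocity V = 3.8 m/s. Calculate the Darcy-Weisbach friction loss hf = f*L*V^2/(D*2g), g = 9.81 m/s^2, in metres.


hf = 0.023 * 4253 * 3.8^2 / (2.7 * 2 * 9.81) = 26.6641 m


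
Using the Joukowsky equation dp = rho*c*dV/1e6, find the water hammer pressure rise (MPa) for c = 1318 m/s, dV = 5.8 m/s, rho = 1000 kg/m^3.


dp = 1000 * 1318 * 5.8 / 1e6 = 7.6444 MPa


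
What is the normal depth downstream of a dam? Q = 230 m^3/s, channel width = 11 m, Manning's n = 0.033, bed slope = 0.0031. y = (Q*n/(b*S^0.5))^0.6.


y = (230 * 0.033 / (11 * 0.0031^0.5))^0.6 = 4.5279 m


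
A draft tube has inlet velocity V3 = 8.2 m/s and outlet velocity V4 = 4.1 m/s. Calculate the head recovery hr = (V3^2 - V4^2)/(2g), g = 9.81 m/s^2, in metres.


hr = (8.2^2 - 4.1^2) / (2*9.81) = 2.5703 m


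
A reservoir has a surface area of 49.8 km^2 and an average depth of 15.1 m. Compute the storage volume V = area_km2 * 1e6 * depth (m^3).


V = 49.8 * 1e6 * 15.1 = 7.5198e+08 m^3


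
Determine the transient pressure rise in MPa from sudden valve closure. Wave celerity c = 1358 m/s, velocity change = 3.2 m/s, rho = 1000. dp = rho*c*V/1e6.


dp = 1000 * 1358 * 3.2 / 1e6 = 4.3456 MPa


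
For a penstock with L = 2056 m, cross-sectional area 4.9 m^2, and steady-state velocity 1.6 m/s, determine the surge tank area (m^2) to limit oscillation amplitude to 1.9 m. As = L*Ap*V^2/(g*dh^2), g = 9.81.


As = 2056 * 4.9 * 1.6^2 / (9.81 * 1.9^2) = 728.2541 m^2


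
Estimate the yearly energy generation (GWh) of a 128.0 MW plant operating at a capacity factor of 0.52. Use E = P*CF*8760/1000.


E = 128.0 * 0.52 * 8760 / 1000 = 583.0656 GWh


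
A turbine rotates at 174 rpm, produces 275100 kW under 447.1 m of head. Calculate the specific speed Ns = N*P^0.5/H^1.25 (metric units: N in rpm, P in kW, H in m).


Ns = 174 * 275100^0.5 / 447.1^1.25 = 44.3904


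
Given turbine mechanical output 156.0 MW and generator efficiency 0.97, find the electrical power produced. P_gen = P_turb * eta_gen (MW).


P_gen = 156.0 * 0.97 = 151.3200 MW


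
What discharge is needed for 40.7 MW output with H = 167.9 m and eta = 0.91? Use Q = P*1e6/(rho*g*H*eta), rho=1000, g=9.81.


Q = 40.7 * 1e6 / (1000 * 9.81 * 167.9 * 0.91) = 27.1540 m^3/s


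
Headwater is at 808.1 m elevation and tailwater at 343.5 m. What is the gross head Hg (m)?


Hg = 808.1 - 343.5 = 464.6000 m


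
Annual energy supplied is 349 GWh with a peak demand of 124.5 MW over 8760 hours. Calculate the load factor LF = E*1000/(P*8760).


LF = 349 * 1000 / (124.5 * 8760) = 0.3200


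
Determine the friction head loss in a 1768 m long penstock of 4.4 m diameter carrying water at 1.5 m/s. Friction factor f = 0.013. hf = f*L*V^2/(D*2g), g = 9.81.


hf = 0.013 * 1768 * 1.5^2 / (4.4 * 2 * 9.81) = 0.5990 m


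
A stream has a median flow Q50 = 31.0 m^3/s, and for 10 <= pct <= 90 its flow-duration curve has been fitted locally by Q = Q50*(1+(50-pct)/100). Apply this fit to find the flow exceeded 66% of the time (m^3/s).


Q = 31.0 * (1 + (50 - 66)/100) = 26.0400 m^3/s


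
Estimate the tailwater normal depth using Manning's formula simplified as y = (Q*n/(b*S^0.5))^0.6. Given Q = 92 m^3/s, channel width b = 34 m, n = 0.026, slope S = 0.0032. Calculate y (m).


y = (92 * 0.026 / (34 * 0.0032^0.5))^0.6 = 1.1398 m


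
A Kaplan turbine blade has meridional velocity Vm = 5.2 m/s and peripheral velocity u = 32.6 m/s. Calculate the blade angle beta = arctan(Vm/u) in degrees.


beta = arctan(5.2 / 32.6) = 9.0629 degrees


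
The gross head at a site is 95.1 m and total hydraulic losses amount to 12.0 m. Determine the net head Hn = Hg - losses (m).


Hn = 95.1 - 12.0 = 83.1000 m


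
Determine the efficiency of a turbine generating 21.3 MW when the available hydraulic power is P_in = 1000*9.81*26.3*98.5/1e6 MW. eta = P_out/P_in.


P_in = 1000 * 9.81 * 26.3 * 98.5 / 1e6 = 25.4133 MW
eta = 21.3 / 25.4133 = 0.8381


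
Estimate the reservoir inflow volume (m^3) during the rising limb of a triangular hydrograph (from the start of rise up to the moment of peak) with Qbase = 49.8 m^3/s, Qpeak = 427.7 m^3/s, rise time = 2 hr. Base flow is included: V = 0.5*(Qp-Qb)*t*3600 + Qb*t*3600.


V = 0.5*(427.7 - 49.8)*2*3600 + 49.8*2*3600 = 1.7190e+06 m^3


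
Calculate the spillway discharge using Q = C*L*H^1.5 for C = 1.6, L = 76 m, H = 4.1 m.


Q = 1.6 * 76 * 4.1^1.5 = 1009.5071 m^3/s


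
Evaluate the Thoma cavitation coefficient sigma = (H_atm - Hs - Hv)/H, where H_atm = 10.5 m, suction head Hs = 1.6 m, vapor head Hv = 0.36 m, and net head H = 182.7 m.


sigma = (10.5 - 1.6 - 0.36) / 182.7 = 0.0467


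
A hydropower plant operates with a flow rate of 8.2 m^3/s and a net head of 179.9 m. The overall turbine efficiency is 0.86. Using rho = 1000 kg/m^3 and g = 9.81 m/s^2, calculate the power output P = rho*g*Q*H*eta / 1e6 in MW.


P = 1000 * 9.81 * 8.2 * 179.9 * 0.86 / 1e6 = 12.4455 MW


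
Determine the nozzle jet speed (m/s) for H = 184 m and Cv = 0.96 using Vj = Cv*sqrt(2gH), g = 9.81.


Vj = 0.96 * sqrt(2*9.81*184) = 57.6806 m/s


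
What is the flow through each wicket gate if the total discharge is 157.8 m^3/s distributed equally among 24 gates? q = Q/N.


q = 157.8 / 24 = 6.5750 m^3/s


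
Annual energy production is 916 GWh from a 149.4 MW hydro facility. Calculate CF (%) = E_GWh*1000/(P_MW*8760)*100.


CF = 916 * 1000 / (149.4 * 8760) * 100 = 69.9908 %


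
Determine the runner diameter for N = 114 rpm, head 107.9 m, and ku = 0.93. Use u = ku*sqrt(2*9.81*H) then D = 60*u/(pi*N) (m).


u = 0.93 * sqrt(2*9.81*107.9) = 42.7901 m/s
D = 60 * 42.7901 / (pi * 114) = 7.1687 m


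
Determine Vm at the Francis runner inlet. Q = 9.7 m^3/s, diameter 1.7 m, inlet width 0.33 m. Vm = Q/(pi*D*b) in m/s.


Vm = 9.7 / (pi * 1.7 * 0.33) = 5.5038 m/s


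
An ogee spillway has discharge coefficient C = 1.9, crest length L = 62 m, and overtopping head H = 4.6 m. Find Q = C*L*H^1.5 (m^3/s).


Q = 1.9 * 62 * 4.6^1.5 = 1162.2031 m^3/s


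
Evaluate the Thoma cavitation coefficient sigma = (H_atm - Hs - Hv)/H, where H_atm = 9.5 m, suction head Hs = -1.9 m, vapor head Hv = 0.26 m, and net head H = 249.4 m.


sigma = (9.5 - (-1.9) - 0.26) / 249.4 = 0.0447


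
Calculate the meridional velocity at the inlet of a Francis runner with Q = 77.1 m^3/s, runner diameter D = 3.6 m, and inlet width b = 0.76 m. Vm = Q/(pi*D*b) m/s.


Vm = 77.1 / (pi * 3.6 * 0.76) = 8.9699 m/s


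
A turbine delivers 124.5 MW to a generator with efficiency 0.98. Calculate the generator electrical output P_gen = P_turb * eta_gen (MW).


P_gen = 124.5 * 0.98 = 122.0100 MW


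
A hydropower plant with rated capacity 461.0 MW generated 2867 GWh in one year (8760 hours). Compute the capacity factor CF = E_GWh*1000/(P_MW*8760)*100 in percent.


CF = 2867 * 1000 / (461.0 * 8760) * 100 = 70.9942 %


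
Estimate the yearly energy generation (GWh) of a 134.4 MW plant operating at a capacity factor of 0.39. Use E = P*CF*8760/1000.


E = 134.4 * 0.39 * 8760 / 1000 = 459.1642 GWh


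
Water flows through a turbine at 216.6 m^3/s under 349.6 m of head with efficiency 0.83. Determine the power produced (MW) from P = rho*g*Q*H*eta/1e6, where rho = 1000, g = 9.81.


P = 1000 * 9.81 * 216.6 * 349.6 * 0.83 / 1e6 = 616.5623 MW


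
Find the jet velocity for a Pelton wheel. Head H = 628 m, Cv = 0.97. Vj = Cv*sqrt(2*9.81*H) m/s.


Vj = 0.97 * sqrt(2*9.81*628) = 107.6716 m/s


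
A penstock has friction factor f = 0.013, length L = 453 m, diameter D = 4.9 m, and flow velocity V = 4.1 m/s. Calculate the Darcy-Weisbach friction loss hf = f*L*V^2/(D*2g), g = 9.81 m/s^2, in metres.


hf = 0.013 * 453 * 4.1^2 / (4.9 * 2 * 9.81) = 1.0297 m


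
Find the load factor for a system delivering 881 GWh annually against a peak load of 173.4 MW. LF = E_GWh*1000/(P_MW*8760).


LF = 881 * 1000 / (173.4 * 8760) = 0.5800


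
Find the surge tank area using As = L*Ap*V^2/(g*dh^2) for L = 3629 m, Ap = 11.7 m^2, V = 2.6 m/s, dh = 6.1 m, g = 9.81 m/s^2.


As = 3629 * 11.7 * 2.6^2 / (9.81 * 6.1^2) = 786.3047 m^2


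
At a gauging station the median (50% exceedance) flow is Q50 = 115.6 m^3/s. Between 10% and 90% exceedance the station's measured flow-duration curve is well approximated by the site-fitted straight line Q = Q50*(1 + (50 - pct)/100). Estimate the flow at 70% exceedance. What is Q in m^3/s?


Q = 115.6 * (1 + (50 - 70)/100) = 92.4800 m^3/s


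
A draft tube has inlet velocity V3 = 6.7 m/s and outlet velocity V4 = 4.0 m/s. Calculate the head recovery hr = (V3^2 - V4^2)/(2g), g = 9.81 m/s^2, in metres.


hr = (6.7^2 - 4.0^2) / (2*9.81) = 1.4725 m


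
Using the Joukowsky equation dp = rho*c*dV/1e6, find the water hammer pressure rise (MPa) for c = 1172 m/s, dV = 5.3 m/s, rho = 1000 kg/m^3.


dp = 1000 * 1172 * 5.3 / 1e6 = 6.2116 MPa


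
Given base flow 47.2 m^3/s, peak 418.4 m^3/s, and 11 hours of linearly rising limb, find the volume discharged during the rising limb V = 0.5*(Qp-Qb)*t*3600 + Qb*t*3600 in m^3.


V = 0.5*(418.4 - 47.2)*11*3600 + 47.2*11*3600 = 9.2189e+06 m^3


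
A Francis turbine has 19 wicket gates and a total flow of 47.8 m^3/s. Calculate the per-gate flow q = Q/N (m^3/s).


q = 47.8 / 19 = 2.5158 m^3/s


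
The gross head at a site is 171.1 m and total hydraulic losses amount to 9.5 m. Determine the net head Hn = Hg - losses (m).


Hn = 171.1 - 9.5 = 161.6000 m


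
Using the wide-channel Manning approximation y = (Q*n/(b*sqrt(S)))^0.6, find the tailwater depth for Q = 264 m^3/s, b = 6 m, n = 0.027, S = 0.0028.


y = (264 * 0.027 / (6 * 0.0028^0.5))^0.6 = 6.4676 m


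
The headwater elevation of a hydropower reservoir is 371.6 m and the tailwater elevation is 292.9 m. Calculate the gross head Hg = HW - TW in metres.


Hg = 371.6 - 292.9 = 78.7000 m


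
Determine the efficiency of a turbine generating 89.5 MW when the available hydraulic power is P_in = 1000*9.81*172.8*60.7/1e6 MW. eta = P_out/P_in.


P_in = 1000 * 9.81 * 172.8 * 60.7 / 1e6 = 102.8967 MW
eta = 89.5 / 102.8967 = 0.8698


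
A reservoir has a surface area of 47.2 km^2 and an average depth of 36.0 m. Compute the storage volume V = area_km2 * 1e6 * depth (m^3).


V = 47.2 * 1e6 * 36.0 = 1.6992e+09 m^3


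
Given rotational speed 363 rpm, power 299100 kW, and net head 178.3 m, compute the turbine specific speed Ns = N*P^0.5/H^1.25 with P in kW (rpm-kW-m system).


Ns = 363 * 299100^0.5 / 178.3^1.25 = 304.7022


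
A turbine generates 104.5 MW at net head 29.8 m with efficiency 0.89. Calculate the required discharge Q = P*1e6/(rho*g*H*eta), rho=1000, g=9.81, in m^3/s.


Q = 104.5 * 1e6 / (1000 * 9.81 * 29.8 * 0.89) = 401.6437 m^3/s


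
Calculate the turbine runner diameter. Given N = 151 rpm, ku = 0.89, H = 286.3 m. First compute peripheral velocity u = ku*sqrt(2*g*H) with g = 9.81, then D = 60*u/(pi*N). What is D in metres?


u = 0.89 * sqrt(2*9.81*286.3) = 66.7037 m/s
D = 60 * 66.7037 / (pi * 151) = 8.4367 m


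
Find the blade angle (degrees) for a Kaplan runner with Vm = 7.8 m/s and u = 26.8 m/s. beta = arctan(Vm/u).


beta = arctan(7.8 / 26.8) = 16.2274 degrees


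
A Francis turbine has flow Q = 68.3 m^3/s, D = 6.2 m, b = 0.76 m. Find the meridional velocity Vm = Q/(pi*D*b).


Vm = 68.3 / (pi * 6.2 * 0.76) = 4.6139 m/s


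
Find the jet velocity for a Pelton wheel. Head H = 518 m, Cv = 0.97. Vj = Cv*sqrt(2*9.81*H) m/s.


Vj = 0.97 * sqrt(2*9.81*518) = 97.7881 m/s


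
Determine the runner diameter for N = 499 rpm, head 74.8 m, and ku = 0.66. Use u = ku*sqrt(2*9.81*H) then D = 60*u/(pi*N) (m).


u = 0.66 * sqrt(2*9.81*74.8) = 25.2839 m/s
D = 60 * 25.2839 / (pi * 499) = 0.9677 m


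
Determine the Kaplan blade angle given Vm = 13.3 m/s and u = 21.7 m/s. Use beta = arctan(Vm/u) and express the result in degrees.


beta = arctan(13.3 / 21.7) = 31.5043 degrees


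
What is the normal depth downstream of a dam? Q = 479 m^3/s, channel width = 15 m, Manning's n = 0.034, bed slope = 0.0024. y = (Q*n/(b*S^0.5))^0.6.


y = (479 * 0.034 / (15 * 0.0024^0.5))^0.6 = 6.4176 m


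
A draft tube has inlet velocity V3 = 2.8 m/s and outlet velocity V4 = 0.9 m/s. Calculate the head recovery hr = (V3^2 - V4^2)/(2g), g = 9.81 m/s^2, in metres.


hr = (2.8^2 - 0.9^2) / (2*9.81) = 0.3583 m


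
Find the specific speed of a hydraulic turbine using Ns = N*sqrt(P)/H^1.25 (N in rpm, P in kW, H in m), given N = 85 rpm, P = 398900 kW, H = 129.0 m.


Ns = 85 * 398900^0.5 / 129.0^1.25 = 123.4849


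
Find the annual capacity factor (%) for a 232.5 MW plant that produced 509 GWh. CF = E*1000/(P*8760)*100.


CF = 509 * 1000 / (232.5 * 8760) * 100 = 24.9914 %


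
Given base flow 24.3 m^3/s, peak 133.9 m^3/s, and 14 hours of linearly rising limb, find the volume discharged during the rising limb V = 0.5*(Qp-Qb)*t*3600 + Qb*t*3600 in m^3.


V = 0.5*(133.9 - 24.3)*14*3600 + 24.3*14*3600 = 3.9866e+06 m^3


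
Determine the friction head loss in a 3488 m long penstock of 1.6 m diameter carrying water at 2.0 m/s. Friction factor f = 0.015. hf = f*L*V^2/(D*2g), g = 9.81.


hf = 0.015 * 3488 * 2.0^2 / (1.6 * 2 * 9.81) = 6.6667 m


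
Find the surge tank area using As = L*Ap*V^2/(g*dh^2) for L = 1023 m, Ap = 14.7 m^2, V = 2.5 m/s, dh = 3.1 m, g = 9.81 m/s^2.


As = 1023 * 14.7 * 2.5^2 / (9.81 * 3.1^2) = 996.9666 m^2


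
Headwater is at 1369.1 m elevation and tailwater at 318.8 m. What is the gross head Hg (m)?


Hg = 1369.1 - 318.8 = 1050.3000 m


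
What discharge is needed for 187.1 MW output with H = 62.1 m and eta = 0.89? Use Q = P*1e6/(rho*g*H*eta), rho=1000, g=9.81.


Q = 187.1 * 1e6 / (1000 * 9.81 * 62.1 * 0.89) = 345.0827 m^3/s


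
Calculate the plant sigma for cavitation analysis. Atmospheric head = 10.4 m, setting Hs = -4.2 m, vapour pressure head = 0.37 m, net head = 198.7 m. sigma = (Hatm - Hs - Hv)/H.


sigma = (10.4 - (-4.2) - 0.37) / 198.7 = 0.0716


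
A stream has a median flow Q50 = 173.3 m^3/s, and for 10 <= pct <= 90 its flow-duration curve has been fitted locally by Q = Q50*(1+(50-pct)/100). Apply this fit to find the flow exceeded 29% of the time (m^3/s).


Q = 173.3 * (1 + (50 - 29)/100) = 209.6930 m^3/s


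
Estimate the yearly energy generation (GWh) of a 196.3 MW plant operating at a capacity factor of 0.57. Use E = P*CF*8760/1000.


E = 196.3 * 0.57 * 8760 / 1000 = 980.1652 GWh


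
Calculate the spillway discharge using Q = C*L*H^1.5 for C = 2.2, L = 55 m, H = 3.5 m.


Q = 2.2 * 55 * 3.5^1.5 = 792.2960 m^3/s


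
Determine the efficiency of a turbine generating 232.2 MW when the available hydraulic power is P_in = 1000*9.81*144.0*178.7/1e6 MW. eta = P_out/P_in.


P_in = 1000 * 9.81 * 144.0 * 178.7 / 1e6 = 252.4388 MW
eta = 232.2 / 252.4388 = 0.9198


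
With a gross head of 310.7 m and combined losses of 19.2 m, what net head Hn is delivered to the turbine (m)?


Hn = 310.7 - 19.2 = 291.5000 m


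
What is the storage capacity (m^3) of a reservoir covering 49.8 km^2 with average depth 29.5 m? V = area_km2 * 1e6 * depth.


V = 49.8 * 1e6 * 29.5 = 1.4691e+09 m^3


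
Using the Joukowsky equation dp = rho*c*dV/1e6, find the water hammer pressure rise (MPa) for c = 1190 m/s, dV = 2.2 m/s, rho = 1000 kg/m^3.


dp = 1000 * 1190 * 2.2 / 1e6 = 2.6180 MPa


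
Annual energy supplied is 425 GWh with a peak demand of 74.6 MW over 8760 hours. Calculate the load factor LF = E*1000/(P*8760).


LF = 425 * 1000 / (74.6 * 8760) = 0.6503


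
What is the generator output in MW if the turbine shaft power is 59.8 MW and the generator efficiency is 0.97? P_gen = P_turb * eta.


P_gen = 59.8 * 0.97 = 58.0060 MW


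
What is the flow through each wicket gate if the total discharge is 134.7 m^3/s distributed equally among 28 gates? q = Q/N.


q = 134.7 / 28 = 4.8107 m^3/s


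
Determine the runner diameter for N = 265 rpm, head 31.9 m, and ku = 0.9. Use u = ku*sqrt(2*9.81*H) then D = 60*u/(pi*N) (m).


u = 0.9 * sqrt(2*9.81*31.9) = 22.5158 m/s
D = 60 * 22.5158 / (pi * 265) = 1.6227 m


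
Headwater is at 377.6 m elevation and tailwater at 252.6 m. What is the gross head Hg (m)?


Hg = 377.6 - 252.6 = 125.0000 m


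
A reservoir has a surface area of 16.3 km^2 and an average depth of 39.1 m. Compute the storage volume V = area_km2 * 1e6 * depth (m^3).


V = 16.3 * 1e6 * 39.1 = 6.3733e+08 m^3


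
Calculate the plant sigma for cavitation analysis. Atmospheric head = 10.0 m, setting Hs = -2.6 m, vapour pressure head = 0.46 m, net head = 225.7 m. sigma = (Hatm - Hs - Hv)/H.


sigma = (10.0 - (-2.6) - 0.46) / 225.7 = 0.0538


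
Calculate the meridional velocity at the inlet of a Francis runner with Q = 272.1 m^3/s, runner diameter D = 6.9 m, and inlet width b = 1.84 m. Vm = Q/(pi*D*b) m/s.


Vm = 272.1 / (pi * 6.9 * 1.84) = 6.8220 m/s


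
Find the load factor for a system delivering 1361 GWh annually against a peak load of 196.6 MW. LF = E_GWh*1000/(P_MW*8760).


LF = 1361 * 1000 / (196.6 * 8760) = 0.7903


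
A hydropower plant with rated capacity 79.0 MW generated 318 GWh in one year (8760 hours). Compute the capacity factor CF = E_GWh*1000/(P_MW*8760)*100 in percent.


CF = 318 * 1000 / (79.0 * 8760) * 100 = 45.9511 %


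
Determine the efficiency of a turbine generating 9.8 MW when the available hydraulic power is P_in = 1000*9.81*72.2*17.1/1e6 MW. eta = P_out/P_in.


P_in = 1000 * 9.81 * 72.2 * 17.1 / 1e6 = 12.1116 MW
eta = 9.8 / 12.1116 = 0.8091


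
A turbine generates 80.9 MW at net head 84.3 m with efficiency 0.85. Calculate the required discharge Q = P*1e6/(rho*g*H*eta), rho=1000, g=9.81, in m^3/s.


Q = 80.9 * 1e6 / (1000 * 9.81 * 84.3 * 0.85) = 115.0888 m^3/s


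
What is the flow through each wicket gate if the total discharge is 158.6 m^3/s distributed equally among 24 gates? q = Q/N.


q = 158.6 / 24 = 6.6083 m^3/s


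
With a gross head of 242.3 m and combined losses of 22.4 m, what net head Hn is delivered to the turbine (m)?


Hn = 242.3 - 22.4 = 219.9000 m


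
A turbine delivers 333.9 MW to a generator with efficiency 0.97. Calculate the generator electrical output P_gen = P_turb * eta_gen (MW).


P_gen = 333.9 * 0.97 = 323.8830 MW


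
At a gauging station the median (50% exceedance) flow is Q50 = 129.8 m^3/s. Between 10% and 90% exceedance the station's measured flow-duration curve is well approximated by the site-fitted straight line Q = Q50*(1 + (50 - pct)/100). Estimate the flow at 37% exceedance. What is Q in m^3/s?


Q = 129.8 * (1 + (50 - 37)/100) = 146.6740 m^3/s


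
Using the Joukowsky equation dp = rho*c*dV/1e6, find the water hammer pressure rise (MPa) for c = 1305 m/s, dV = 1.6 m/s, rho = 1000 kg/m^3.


dp = 1000 * 1305 * 1.6 / 1e6 = 2.0880 MPa


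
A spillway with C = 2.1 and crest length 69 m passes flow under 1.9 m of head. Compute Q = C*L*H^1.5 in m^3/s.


Q = 2.1 * 69 * 1.9^1.5 = 379.4886 m^3/s


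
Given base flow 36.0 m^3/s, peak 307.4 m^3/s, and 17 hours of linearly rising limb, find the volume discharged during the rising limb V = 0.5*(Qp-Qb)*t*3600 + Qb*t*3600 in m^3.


V = 0.5*(307.4 - 36.0)*17*3600 + 36.0*17*3600 = 1.0508e+07 m^3


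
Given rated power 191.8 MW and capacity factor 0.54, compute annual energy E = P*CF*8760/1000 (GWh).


E = 191.8 * 0.54 * 8760 / 1000 = 907.2907 GWh


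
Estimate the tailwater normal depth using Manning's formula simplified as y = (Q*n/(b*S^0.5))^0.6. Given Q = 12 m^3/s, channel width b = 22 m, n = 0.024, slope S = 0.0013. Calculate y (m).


y = (12 * 0.024 / (22 * 0.0013^0.5))^0.6 = 0.5445 m


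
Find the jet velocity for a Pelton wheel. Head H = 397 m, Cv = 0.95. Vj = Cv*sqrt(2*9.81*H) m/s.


Vj = 0.95 * sqrt(2*9.81*397) = 83.8433 m/s


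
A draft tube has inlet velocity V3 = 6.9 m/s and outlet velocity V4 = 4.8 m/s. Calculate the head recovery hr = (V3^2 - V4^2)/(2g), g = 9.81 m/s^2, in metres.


hr = (6.9^2 - 4.8^2) / (2*9.81) = 1.2523 m


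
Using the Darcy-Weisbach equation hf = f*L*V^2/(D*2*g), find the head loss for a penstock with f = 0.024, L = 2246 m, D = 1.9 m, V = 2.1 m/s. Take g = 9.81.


hf = 0.024 * 2246 * 2.1^2 / (1.9 * 2 * 9.81) = 6.3769 m


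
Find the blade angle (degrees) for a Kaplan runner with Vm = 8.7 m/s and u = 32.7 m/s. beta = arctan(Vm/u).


beta = arctan(8.7 / 32.7) = 14.8987 degrees


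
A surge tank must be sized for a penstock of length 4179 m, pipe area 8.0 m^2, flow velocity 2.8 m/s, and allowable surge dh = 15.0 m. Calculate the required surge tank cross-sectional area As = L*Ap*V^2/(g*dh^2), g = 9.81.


As = 4179 * 8.0 * 2.8^2 / (9.81 * 15.0^2) = 118.7482 m^2


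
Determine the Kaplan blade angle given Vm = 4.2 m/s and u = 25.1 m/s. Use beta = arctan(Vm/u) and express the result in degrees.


beta = arctan(4.2 / 25.1) = 9.4993 degrees


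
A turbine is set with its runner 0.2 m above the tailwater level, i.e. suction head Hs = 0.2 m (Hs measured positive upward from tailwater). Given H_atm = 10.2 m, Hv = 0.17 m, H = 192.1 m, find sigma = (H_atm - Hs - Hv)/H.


sigma = (10.2 - 0.2 - 0.17) / 192.1 = 0.0512


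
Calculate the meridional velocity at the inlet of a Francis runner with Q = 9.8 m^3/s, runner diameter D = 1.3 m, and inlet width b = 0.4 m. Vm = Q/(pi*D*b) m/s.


Vm = 9.8 / (pi * 1.3 * 0.4) = 5.9989 m/s


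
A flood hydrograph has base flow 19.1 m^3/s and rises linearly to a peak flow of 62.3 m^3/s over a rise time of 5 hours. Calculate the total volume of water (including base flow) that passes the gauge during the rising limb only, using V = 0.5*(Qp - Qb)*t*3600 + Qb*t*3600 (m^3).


V = 0.5*(62.3 - 19.1)*5*3600 + 19.1*5*3600 = 732600.0000 m^3


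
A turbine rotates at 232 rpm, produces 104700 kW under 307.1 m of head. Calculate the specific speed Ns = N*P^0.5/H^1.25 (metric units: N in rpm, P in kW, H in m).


Ns = 232 * 104700^0.5 / 307.1^1.25 = 58.3931


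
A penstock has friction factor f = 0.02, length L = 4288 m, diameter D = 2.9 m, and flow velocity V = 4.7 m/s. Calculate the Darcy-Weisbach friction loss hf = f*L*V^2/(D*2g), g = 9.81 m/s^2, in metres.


hf = 0.02 * 4288 * 4.7^2 / (2.9 * 2 * 9.81) = 33.2953 m


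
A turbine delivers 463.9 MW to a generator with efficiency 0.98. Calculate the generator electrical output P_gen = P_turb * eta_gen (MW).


P_gen = 463.9 * 0.98 = 454.6220 MW


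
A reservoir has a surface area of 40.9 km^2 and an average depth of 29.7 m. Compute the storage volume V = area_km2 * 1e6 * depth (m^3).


V = 40.9 * 1e6 * 29.7 = 1.2147e+09 m^3


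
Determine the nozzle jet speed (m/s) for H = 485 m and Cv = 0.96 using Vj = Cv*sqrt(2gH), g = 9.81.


Vj = 0.96 * sqrt(2*9.81*485) = 93.6465 m/s


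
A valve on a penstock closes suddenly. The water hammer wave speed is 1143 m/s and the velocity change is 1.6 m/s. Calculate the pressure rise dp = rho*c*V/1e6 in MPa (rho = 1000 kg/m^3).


dp = 1000 * 1143 * 1.6 / 1e6 = 1.8288 MPa


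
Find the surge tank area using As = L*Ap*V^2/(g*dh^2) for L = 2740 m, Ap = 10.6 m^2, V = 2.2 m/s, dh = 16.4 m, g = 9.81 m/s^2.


As = 2740 * 10.6 * 2.2^2 / (9.81 * 16.4^2) = 53.2777 m^2


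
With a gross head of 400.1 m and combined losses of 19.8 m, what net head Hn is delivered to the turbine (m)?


Hn = 400.1 - 19.8 = 380.3000 m


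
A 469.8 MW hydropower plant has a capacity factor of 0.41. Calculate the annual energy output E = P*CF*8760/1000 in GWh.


E = 469.8 * 0.41 * 8760 / 1000 = 1687.3337 GWh


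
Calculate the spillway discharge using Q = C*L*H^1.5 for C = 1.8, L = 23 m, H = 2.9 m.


Q = 1.8 * 23 * 2.9^1.5 = 204.4548 m^3/s


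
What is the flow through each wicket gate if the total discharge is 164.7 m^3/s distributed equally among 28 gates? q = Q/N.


q = 164.7 / 28 = 5.8821 m^3/s


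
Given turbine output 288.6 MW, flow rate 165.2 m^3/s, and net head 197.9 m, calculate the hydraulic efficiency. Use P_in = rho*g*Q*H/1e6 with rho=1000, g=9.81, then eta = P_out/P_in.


P_in = 1000 * 9.81 * 165.2 * 197.9 / 1e6 = 320.7191 MW
eta = 288.6 / 320.7191 = 0.8999


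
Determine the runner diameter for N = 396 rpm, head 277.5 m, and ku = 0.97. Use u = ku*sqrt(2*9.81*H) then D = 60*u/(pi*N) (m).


u = 0.97 * sqrt(2*9.81*277.5) = 71.5736 m/s
D = 60 * 71.5736 / (pi * 396) = 3.4519 m


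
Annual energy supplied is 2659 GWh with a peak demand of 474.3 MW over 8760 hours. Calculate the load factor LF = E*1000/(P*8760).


LF = 2659 * 1000 / (474.3 * 8760) = 0.6400


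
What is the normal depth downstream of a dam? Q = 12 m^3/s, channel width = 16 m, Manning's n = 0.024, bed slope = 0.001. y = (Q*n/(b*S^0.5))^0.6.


y = (12 * 0.024 / (16 * 0.001^0.5))^0.6 = 0.7131 m


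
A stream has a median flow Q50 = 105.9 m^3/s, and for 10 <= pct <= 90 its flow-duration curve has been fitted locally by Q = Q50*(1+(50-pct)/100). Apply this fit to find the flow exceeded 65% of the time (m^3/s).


Q = 105.9 * (1 + (50 - 65)/100) = 90.0150 m^3/s


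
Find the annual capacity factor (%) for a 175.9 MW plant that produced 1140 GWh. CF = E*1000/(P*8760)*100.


CF = 1140 * 1000 / (175.9 * 8760) * 100 = 73.9835 %


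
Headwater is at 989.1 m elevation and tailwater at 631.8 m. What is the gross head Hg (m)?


Hg = 989.1 - 631.8 = 357.3000 m


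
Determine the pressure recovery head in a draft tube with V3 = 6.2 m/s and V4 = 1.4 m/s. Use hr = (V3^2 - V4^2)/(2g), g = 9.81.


hr = (6.2^2 - 1.4^2) / (2*9.81) = 1.8593 m


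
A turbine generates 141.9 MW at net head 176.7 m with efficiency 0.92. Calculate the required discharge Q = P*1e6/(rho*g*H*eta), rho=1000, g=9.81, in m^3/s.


Q = 141.9 * 1e6 / (1000 * 9.81 * 176.7 * 0.92) = 88.9793 m^3/s


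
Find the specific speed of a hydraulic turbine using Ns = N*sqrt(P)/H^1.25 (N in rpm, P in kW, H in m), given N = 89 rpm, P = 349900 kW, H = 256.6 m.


Ns = 89 * 349900^0.5 / 256.6^1.25 = 51.2615


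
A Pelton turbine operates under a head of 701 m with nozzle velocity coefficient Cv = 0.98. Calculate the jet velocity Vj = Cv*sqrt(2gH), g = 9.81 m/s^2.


Vj = 0.98 * sqrt(2*9.81*701) = 114.9303 m/s


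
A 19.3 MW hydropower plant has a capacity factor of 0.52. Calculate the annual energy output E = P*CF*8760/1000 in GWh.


E = 19.3 * 0.52 * 8760 / 1000 = 87.9154 GWh


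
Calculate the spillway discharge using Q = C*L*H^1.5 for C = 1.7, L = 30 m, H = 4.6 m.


Q = 1.7 * 30 * 4.6^1.5 = 503.1609 m^3/s


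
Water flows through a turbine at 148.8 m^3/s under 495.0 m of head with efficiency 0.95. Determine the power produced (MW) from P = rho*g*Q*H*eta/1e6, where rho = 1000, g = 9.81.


P = 1000 * 9.81 * 148.8 * 495.0 * 0.95 / 1e6 = 686.4371 MW


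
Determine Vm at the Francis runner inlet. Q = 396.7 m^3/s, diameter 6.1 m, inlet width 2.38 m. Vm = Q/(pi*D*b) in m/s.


Vm = 396.7 / (pi * 6.1 * 2.38) = 8.6977 m/s


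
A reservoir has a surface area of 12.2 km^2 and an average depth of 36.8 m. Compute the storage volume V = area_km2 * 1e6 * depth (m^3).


V = 12.2 * 1e6 * 36.8 = 4.4896e+08 m^3


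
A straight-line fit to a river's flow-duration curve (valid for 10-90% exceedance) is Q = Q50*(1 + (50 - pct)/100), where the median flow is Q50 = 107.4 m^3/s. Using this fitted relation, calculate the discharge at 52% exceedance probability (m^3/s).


Q = 107.4 * (1 + (50 - 52)/100) = 105.2520 m^3/s


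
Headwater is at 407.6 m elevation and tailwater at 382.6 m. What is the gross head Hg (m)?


Hg = 407.6 - 382.6 = 25.0000 m


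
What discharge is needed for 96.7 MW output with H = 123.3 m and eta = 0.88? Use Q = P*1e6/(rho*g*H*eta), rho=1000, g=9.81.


Q = 96.7 * 1e6 / (1000 * 9.81 * 123.3 * 0.88) = 90.8472 m^3/s


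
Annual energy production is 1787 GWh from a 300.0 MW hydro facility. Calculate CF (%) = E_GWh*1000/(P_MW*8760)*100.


CF = 1787 * 1000 / (300.0 * 8760) * 100 = 67.9985 %


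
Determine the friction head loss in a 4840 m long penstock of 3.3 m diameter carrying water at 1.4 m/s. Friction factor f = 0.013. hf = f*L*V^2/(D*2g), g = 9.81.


hf = 0.013 * 4840 * 1.4^2 / (3.3 * 2 * 9.81) = 1.9047 m


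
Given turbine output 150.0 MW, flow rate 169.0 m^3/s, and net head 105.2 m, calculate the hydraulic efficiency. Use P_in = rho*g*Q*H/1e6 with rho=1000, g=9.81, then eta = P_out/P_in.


P_in = 1000 * 9.81 * 169.0 * 105.2 / 1e6 = 174.4100 MW
eta = 150.0 / 174.4100 = 0.8600


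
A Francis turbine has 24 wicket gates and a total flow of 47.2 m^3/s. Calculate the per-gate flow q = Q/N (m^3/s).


q = 47.2 / 24 = 1.9667 m^3/s


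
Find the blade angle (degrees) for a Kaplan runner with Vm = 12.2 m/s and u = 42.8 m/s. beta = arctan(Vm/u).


beta = arctan(12.2 / 42.8) = 15.9100 degrees


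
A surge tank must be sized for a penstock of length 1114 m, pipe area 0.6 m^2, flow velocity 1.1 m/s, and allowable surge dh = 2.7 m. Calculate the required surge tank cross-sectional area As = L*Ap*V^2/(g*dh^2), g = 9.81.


As = 1114 * 0.6 * 1.1^2 / (9.81 * 2.7^2) = 11.3090 m^2


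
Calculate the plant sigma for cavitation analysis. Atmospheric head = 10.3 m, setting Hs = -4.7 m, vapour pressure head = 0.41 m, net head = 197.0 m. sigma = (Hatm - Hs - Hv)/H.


sigma = (10.3 - (-4.7) - 0.41) / 197.0 = 0.0741


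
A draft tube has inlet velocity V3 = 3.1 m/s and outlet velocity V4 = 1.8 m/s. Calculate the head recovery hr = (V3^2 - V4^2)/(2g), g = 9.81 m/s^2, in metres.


hr = (3.1^2 - 1.8^2) / (2*9.81) = 0.3247 m


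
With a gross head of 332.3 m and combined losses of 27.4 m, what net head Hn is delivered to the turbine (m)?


Hn = 332.3 - 27.4 = 304.9000 m


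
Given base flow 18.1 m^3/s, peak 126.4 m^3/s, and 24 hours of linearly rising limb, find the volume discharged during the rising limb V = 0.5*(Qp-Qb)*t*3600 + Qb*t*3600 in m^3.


V = 0.5*(126.4 - 18.1)*24*3600 + 18.1*24*3600 = 6.2424e+06 m^3


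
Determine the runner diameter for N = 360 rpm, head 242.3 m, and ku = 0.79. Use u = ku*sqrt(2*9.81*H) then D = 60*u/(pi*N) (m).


u = 0.79 * sqrt(2*9.81*242.3) = 54.4695 m/s
D = 60 * 54.4695 / (pi * 360) = 2.8897 m


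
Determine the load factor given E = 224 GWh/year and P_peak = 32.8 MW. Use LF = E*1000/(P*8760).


LF = 224 * 1000 / (32.8 * 8760) = 0.7796


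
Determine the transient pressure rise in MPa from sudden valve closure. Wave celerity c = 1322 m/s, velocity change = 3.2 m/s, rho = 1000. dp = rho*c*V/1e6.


dp = 1000 * 1322 * 3.2 / 1e6 = 4.2304 MPa


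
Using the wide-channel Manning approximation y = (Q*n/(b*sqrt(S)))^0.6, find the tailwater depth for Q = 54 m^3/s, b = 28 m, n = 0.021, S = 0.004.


y = (54 * 0.021 / (28 * 0.004^0.5))^0.6 = 0.7653 m


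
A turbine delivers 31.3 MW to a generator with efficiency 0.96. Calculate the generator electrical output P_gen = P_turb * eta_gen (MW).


P_gen = 31.3 * 0.96 = 30.0480 MW


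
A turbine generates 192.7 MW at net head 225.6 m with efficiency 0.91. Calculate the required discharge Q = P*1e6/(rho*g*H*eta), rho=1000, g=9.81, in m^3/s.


Q = 192.7 * 1e6 / (1000 * 9.81 * 225.6 * 0.91) = 95.6824 m^3/s


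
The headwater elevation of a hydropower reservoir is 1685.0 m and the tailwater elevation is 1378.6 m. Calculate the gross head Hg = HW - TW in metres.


Hg = 1685.0 - 1378.6 = 306.4000 m


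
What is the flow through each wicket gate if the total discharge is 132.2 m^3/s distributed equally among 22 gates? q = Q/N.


q = 132.2 / 22 = 6.0091 m^3/s


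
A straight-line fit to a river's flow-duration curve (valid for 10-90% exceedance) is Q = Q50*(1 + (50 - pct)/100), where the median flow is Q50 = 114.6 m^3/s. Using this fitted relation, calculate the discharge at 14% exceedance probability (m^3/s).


Q = 114.6 * (1 + (50 - 14)/100) = 155.8560 m^3/s


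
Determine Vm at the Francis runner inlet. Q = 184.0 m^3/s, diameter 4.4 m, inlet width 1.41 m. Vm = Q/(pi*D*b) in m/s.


Vm = 184.0 / (pi * 4.4 * 1.41) = 9.4405 m/s


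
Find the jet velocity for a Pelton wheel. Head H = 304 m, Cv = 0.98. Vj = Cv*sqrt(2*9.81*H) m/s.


Vj = 0.98 * sqrt(2*9.81*304) = 75.6854 m/s


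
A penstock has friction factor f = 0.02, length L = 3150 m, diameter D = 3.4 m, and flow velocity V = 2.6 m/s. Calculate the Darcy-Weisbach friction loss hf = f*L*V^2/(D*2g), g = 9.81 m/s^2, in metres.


hf = 0.02 * 3150 * 2.6^2 / (3.4 * 2 * 9.81) = 6.3842 m


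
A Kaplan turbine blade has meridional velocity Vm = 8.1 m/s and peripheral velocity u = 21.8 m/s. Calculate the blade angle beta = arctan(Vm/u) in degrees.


beta = arctan(8.1 / 21.8) = 20.3830 degrees


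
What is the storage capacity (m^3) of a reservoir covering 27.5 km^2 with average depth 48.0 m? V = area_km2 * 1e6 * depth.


V = 27.5 * 1e6 * 48.0 = 1.3200e+09 m^3


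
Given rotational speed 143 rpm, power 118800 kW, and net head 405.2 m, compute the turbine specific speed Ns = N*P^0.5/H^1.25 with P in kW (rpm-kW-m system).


Ns = 143 * 118800^0.5 / 405.2^1.25 = 27.1117


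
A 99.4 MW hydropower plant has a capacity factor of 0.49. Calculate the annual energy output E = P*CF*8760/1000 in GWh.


E = 99.4 * 0.49 * 8760 / 1000 = 426.6646 GWh


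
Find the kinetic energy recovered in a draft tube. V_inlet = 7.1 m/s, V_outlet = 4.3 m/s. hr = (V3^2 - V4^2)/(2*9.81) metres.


hr = (7.1^2 - 4.3^2) / (2*9.81) = 1.6269 m


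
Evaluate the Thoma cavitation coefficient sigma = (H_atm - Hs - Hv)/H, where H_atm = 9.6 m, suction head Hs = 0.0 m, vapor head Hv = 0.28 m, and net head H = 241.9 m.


sigma = (9.6 - 0.0 - 0.28) / 241.9 = 0.0385


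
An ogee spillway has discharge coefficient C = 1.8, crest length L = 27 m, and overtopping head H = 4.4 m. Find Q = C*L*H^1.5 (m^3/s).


Q = 1.8 * 27 * 4.4^1.5 = 448.5546 m^3/s


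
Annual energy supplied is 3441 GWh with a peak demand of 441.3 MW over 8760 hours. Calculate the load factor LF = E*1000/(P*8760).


LF = 3441 * 1000 / (441.3 * 8760) = 0.8901


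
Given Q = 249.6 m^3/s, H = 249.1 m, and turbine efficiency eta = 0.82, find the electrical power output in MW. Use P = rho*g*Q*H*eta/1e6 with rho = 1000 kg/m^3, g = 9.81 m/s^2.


P = 1000 * 9.81 * 249.6 * 249.1 * 0.82 / 1e6 = 500.1510 MW


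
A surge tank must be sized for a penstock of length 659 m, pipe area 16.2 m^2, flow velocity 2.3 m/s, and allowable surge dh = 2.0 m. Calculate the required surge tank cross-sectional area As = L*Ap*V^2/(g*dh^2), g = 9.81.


As = 659 * 16.2 * 2.3^2 / (9.81 * 2.0^2) = 1439.2197 m^2


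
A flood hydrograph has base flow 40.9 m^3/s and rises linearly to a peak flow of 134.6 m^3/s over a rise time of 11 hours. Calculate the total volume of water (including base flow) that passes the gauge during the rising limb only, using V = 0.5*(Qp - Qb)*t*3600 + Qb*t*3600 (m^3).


V = 0.5*(134.6 - 40.9)*11*3600 + 40.9*11*3600 = 3.4749e+06 m^3


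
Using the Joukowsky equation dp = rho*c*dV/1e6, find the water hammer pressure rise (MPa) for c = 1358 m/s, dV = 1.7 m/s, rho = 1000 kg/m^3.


dp = 1000 * 1358 * 1.7 / 1e6 = 2.3086 MPa


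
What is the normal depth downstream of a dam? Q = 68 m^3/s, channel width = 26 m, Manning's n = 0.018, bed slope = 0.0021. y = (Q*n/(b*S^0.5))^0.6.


y = (68 * 0.018 / (26 * 0.0021^0.5))^0.6 = 1.0163 m


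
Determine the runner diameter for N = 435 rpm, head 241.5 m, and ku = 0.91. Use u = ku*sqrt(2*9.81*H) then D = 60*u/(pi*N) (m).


u = 0.91 * sqrt(2*9.81*241.5) = 62.6397 m/s
D = 60 * 62.6397 / (pi * 435) = 2.7502 m


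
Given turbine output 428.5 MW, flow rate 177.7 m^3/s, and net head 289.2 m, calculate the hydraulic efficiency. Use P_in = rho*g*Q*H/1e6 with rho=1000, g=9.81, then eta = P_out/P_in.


P_in = 1000 * 9.81 * 177.7 * 289.2 / 1e6 = 504.1441 MW
eta = 428.5 / 504.1441 = 0.8500


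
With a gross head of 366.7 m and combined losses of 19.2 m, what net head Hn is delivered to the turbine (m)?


Hn = 366.7 - 19.2 = 347.5000 m


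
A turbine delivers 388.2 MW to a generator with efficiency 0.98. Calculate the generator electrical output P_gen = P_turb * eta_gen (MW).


P_gen = 388.2 * 0.98 = 380.4360 MW


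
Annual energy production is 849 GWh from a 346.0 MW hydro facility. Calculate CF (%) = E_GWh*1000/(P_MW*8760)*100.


CF = 849 * 1000 / (346.0 * 8760) * 100 = 28.0109 %


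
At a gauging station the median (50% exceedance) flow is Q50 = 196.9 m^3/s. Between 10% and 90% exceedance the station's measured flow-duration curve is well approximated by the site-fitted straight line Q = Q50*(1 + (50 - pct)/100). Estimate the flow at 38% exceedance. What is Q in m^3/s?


Q = 196.9 * (1 + (50 - 38)/100) = 220.5280 m^3/s


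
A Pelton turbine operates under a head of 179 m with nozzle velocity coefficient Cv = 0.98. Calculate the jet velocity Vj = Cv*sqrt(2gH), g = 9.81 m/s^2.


Vj = 0.98 * sqrt(2*9.81*179) = 58.0767 m/s


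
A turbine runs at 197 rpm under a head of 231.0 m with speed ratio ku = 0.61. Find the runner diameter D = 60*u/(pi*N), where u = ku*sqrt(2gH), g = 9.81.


u = 0.61 * sqrt(2*9.81*231.0) = 41.0663 m/s
D = 60 * 41.0663 / (pi * 197) = 3.9813 m


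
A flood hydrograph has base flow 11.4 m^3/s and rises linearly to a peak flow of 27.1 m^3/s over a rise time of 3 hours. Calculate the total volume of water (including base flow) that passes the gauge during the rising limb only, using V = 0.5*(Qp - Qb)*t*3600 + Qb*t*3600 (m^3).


V = 0.5*(27.1 - 11.4)*3*3600 + 11.4*3*3600 = 207900.0000 m^3
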